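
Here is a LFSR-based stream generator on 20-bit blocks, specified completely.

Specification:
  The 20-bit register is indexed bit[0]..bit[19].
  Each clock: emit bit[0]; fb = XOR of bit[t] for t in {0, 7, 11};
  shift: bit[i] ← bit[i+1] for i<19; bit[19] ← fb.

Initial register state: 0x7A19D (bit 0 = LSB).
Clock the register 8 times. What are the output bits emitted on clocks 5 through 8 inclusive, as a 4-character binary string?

1001

reg_0 = 0x7A19D
clock 1: out=1, reg = 0x3D0CE
clock 2: out=0, reg = 0x9E867
clock 3: out=1, reg = 0x4F433
clock 4: out=1, reg = 0xA7A19
clock 5: out=1, reg = 0x53D0C
clock 6: out=0, reg = 0xA9E86
clock 7: out=0, reg = 0x54F43
clock 8: out=1, reg = 0x2A7A1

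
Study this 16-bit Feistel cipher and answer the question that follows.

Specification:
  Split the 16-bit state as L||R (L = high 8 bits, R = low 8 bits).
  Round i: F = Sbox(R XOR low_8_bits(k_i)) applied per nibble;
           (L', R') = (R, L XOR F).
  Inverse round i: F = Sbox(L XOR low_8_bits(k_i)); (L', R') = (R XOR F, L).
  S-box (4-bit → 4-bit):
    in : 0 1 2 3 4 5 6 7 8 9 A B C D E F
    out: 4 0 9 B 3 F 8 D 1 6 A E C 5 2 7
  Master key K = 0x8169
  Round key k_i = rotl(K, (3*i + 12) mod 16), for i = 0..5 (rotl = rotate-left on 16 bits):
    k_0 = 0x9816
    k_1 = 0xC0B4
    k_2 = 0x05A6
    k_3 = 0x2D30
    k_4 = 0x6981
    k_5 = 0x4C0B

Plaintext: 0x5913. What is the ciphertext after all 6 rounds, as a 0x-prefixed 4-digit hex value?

s_0 = plaintext = 0x5913
s_1 = Round(s_0, k_0) = 0x1316
s_2 = Round(s_1, k_1) = 0x16BA
s_3 = Round(s_2, k_2) = 0xBA1A
s_4 = Round(s_3, k_3) = 0x1A20
s_5 = Round(s_4, k_4) = 0x20BA
s_6 = Round(s_5, k_5) = 0xBAC0

0xBAC0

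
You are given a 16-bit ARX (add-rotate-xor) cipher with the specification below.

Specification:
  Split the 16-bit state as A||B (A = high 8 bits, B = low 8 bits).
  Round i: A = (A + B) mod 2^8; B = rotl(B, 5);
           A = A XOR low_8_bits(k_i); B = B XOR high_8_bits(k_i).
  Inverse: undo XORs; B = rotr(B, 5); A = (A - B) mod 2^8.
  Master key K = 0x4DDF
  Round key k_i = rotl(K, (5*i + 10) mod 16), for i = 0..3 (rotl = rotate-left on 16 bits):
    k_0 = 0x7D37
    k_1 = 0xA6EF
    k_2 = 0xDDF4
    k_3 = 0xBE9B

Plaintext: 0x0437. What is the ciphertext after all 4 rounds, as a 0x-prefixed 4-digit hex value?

s_0 = plaintext = 0x0437
s_1 = Round(s_0, k_0) = 0x0C9B
s_2 = Round(s_1, k_1) = 0x48D5
s_3 = Round(s_2, k_2) = 0xE967
s_4 = Round(s_3, k_3) = 0xCB52

0xCB52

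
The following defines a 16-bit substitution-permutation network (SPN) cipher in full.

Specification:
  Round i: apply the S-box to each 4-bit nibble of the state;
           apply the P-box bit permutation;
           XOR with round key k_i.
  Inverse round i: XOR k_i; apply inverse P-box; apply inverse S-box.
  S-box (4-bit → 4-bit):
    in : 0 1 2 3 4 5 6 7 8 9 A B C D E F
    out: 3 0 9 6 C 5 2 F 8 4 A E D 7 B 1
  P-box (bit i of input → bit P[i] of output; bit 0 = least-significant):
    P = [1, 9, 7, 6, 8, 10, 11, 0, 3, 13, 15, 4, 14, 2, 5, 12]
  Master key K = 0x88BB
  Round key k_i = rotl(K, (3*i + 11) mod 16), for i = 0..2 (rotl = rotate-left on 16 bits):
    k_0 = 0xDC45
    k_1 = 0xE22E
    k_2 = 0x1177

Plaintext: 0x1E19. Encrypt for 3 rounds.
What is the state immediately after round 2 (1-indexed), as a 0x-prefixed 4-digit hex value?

0x2DB4

s_0 = plaintext = 0x1E19
s_1 = Round(s_0, k_0) = 0xFCDD
s_2 = Round(s_1, k_1) = 0x2DB4
s_3 = Round(s_2, k_2) = 0xEDBE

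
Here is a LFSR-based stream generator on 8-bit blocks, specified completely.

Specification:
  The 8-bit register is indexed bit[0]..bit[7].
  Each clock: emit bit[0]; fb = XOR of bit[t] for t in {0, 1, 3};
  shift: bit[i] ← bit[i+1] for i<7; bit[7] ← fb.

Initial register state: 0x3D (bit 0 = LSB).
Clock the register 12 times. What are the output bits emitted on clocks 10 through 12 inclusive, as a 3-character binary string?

reg_0 = 0x3D
clock 1: out=1, reg = 0x1E
clock 2: out=0, reg = 0x0F
clock 3: out=1, reg = 0x87
clock 4: out=1, reg = 0x43
clock 5: out=1, reg = 0x21
clock 6: out=1, reg = 0x90
clock 7: out=0, reg = 0x48
clock 8: out=0, reg = 0xA4
clock 9: out=0, reg = 0x52
clock 10: out=0, reg = 0xA9
clock 11: out=1, reg = 0x54
clock 12: out=0, reg = 0x2A

010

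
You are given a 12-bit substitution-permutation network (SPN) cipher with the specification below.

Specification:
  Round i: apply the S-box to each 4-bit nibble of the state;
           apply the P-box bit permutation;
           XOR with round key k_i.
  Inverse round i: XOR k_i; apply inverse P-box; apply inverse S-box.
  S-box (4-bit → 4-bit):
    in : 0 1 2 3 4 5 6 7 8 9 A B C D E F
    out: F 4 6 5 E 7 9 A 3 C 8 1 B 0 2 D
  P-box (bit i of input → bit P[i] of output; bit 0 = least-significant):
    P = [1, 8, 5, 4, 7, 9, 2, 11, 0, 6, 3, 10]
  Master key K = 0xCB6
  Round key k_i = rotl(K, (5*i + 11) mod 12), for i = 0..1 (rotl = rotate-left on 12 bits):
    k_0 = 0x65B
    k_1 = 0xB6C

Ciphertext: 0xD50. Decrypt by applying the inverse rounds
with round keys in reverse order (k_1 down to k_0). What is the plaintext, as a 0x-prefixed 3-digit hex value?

s_0 = ciphertext = 0xD50
s_1 = InvRound(s_0, k_1) = 0x929
s_2 = InvRound(s_1, k_0) = 0x770

0x770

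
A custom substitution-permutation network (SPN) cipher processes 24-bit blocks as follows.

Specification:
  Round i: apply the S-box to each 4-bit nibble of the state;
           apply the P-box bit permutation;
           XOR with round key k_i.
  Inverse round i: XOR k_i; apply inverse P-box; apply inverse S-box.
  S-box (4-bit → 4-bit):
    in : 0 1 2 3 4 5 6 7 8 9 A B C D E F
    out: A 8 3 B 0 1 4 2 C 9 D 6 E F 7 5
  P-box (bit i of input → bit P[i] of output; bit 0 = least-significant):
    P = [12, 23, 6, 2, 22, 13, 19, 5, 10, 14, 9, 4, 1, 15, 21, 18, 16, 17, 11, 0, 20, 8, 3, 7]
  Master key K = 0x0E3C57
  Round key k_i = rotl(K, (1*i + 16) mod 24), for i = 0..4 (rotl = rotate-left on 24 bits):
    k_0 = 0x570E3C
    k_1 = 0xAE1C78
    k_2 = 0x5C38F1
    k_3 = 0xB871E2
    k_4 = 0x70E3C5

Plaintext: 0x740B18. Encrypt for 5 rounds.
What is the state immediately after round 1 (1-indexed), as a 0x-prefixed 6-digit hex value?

s_0 = plaintext = 0x740B18
s_1 = Round(s_0, k_0) = 0x53CD58
s_2 = Round(s_1, k_1) = 0xD9DA2D
s_3 = Round(s_2, k_2) = 0xA98F2E
s_4 = Round(s_3, k_3) = 0x4D472B
s_5 = Round(s_4, k_4) = 0xB38B84

0x53CD58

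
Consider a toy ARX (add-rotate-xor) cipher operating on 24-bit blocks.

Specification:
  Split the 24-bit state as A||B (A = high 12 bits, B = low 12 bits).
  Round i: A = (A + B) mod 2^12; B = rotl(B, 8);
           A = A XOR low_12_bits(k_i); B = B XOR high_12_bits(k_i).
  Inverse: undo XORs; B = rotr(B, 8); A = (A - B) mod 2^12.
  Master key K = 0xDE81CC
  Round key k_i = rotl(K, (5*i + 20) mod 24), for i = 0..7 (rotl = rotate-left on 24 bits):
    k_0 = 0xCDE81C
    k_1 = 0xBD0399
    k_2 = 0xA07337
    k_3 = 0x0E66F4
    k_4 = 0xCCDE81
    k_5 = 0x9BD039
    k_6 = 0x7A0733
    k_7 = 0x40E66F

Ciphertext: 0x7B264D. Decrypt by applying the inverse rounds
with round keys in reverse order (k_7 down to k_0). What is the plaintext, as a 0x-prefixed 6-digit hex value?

0x4A5464

s_0 = ciphertext = 0x7B264D
s_1 = InvRound(s_0, k_7) = 0xDAB432
s_2 = InvRound(s_1, k_6) = 0x175923
s_3 = InvRound(s_2, k_5) = 0x76C9E0
s_4 = InvRound(s_3, k_4) = 0x7182D5
s_5 = InvRound(s_4, k_3) = 0xEBA332
s_6 = InvRound(s_5, k_2) = 0xA34359
s_7 = InvRound(s_6, k_1) = 0x115898
s_8 = InvRound(s_7, k_0) = 0x4A5464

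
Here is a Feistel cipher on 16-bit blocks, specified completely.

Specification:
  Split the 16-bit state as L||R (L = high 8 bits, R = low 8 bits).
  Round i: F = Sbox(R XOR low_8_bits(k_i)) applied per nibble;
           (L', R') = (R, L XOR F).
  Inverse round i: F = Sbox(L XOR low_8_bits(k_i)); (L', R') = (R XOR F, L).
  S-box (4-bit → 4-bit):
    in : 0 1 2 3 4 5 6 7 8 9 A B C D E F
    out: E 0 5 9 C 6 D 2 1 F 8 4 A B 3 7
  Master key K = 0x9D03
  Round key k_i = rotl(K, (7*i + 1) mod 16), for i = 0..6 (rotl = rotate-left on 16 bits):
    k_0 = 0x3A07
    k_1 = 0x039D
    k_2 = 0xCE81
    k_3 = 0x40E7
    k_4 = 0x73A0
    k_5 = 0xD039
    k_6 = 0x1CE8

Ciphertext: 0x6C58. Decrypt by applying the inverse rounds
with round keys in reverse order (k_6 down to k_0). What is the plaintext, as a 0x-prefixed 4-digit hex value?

s_0 = ciphertext = 0x6C58
s_1 = InvRound(s_0, k_6) = 0x446C
s_2 = InvRound(s_1, k_5) = 0x4744
s_3 = InvRound(s_2, k_4) = 0x7647
s_4 = InvRound(s_3, k_3) = 0xB776
s_5 = InvRound(s_4, k_2) = 0xEBB7
s_6 = InvRound(s_5, k_1) = 0x9AEB
s_7 = InvRound(s_6, k_0) = 0x109A

0x109A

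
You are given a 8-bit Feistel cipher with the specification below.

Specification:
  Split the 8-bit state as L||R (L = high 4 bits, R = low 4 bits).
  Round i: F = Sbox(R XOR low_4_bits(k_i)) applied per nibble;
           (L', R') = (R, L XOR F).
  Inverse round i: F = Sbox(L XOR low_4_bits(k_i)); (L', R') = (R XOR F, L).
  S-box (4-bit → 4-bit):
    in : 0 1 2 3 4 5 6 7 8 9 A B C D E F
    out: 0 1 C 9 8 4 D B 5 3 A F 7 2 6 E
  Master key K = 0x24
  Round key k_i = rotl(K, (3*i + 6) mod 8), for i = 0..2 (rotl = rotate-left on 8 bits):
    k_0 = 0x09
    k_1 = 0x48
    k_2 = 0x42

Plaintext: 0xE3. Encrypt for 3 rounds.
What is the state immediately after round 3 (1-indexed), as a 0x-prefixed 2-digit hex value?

0x49

s_0 = plaintext = 0xE3
s_1 = Round(s_0, k_0) = 0x34
s_2 = Round(s_1, k_1) = 0x44
s_3 = Round(s_2, k_2) = 0x49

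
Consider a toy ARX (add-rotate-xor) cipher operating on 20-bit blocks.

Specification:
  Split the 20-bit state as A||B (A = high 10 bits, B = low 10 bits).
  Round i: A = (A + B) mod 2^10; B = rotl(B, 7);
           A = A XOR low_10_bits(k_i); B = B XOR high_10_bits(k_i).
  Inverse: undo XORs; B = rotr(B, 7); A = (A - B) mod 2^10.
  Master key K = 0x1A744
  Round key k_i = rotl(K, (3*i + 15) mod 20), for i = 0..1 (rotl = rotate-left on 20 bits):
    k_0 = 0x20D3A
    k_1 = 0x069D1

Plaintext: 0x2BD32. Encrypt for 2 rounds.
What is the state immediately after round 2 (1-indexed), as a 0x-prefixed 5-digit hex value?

s_0 = plaintext = 0x2BD32
s_1 = Round(s_0, k_0) = 0x36DA5
s_2 = Round(s_1, k_1) = 0xD46AE

0xD46AE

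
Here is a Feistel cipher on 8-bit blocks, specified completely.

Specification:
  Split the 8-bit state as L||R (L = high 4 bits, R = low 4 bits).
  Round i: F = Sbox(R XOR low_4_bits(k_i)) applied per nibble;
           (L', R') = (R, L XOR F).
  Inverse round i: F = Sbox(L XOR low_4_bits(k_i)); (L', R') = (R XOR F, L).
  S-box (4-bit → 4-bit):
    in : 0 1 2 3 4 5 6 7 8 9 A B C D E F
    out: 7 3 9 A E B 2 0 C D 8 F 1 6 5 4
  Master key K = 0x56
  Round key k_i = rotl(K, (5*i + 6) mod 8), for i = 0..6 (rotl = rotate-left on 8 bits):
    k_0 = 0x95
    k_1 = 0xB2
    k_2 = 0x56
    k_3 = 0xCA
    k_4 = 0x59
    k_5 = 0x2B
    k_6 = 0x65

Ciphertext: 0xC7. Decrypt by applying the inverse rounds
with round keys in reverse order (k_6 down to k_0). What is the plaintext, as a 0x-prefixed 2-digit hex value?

0x40

s_0 = ciphertext = 0xC7
s_1 = InvRound(s_0, k_6) = 0xAC
s_2 = InvRound(s_1, k_5) = 0xFA
s_3 = InvRound(s_2, k_4) = 0x8F
s_4 = InvRound(s_3, k_3) = 0x68
s_5 = InvRound(s_4, k_2) = 0xF6
s_6 = InvRound(s_5, k_1) = 0x0F
s_7 = InvRound(s_6, k_0) = 0x40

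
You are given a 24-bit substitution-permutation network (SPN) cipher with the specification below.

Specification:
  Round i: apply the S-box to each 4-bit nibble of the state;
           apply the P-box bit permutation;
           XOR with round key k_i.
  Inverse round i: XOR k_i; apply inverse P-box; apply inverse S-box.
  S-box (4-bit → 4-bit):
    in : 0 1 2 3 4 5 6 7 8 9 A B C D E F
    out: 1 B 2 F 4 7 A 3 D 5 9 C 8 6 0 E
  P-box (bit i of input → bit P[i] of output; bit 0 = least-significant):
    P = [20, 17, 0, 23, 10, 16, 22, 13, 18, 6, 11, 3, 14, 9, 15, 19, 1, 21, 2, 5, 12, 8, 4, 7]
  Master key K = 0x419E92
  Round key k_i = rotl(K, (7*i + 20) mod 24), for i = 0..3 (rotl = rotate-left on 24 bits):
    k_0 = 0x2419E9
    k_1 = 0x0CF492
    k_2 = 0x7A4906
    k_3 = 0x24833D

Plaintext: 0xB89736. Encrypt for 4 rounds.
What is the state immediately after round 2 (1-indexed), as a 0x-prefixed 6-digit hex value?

s_0 = plaintext = 0xB89736
s_1 = Round(s_0, k_0) = 0xE3FD1F
s_2 = Round(s_1, k_1) = 0xA75AF5
s_3 = Round(s_2, k_2) = 0x0DBB8D
s_4 = Round(s_3, k_3) = 0x4E3F30

0xA75AF5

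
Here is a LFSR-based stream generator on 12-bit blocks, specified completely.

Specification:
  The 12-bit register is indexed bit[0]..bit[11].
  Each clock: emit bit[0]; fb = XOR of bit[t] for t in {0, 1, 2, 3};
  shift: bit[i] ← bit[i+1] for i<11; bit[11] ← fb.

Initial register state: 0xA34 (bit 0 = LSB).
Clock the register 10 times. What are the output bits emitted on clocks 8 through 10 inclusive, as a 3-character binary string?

001

reg_0 = 0xA34
clock 1: out=0, reg = 0xD1A
clock 2: out=0, reg = 0x68D
clock 3: out=1, reg = 0xB46
clock 4: out=0, reg = 0x5A3
clock 5: out=1, reg = 0x2D1
clock 6: out=1, reg = 0x968
clock 7: out=0, reg = 0xCB4
clock 8: out=0, reg = 0xE5A
clock 9: out=0, reg = 0x72D
clock 10: out=1, reg = 0xB96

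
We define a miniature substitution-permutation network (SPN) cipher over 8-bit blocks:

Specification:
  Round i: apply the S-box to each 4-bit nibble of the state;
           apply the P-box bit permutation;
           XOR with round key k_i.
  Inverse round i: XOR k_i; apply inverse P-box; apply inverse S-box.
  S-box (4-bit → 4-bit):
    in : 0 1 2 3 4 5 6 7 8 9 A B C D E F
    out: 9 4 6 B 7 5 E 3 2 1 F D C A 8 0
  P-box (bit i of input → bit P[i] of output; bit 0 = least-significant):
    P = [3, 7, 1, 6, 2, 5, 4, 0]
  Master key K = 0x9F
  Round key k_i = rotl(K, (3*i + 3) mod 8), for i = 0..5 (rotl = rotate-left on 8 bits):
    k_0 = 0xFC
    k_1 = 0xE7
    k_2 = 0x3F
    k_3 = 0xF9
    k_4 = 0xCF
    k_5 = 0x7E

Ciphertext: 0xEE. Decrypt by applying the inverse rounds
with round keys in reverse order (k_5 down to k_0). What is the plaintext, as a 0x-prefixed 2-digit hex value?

s_0 = ciphertext = 0xEE
s_1 = InvRound(s_0, k_5) = 0x18
s_2 = InvRound(s_1, k_4) = 0xB6
s_3 = InvRound(s_2, k_3) = 0x0B
s_4 = InvRound(s_3, k_2) = 0x4F
s_5 = InvRound(s_4, k_1) = 0x87
s_6 = InvRound(s_5, k_0) = 0x6B

0x6B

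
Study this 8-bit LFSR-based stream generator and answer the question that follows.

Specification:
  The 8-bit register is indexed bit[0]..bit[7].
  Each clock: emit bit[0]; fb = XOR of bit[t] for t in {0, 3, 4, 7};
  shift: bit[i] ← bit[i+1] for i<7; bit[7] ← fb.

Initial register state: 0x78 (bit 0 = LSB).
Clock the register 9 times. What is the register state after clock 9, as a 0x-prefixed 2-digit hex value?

0x68

reg_0 = 0x78
clock 1: out=0, reg = 0x3C
clock 2: out=0, reg = 0x1E
clock 3: out=0, reg = 0x0F
clock 4: out=1, reg = 0x07
clock 5: out=1, reg = 0x83
clock 6: out=1, reg = 0x41
clock 7: out=1, reg = 0xA0
clock 8: out=0, reg = 0xD0
clock 9: out=0, reg = 0x68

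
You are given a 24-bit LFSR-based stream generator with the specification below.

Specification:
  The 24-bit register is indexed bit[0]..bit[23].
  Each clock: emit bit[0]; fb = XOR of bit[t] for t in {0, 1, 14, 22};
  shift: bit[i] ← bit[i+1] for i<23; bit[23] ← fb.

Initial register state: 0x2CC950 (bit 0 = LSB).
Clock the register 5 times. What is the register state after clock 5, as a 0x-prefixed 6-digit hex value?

0xB9664A

reg_0 = 0x2CC950
clock 1: out=0, reg = 0x9664A8
clock 2: out=0, reg = 0xCB3254
clock 3: out=0, reg = 0xE5992A
clock 4: out=0, reg = 0x72CC95
clock 5: out=1, reg = 0xB9664A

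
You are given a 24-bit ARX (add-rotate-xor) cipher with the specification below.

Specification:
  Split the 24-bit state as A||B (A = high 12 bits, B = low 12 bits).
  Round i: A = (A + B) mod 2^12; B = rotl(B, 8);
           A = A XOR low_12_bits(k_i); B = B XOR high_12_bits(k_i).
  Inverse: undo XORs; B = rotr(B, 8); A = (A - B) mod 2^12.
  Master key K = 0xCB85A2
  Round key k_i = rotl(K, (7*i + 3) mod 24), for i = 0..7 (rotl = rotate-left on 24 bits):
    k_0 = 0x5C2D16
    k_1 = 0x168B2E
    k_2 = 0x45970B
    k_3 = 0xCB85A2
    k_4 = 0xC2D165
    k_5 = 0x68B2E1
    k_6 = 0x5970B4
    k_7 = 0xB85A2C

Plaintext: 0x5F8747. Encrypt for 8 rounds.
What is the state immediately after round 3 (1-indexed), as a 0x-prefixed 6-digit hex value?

s_0 = plaintext = 0x5F8747
s_1 = Round(s_0, k_0) = 0x0292B6
s_2 = Round(s_1, k_1) = 0x9F1743
s_3 = Round(s_2, k_2) = 0x63F72D
s_4 = Round(s_3, k_3) = 0x8CE1CA
s_5 = Round(s_4, k_4) = 0xBFD631
s_6 = Round(s_5, k_5) = 0x0CF7E8
s_7 = Round(s_6, k_6) = 0x803DE9
s_8 = Round(s_7, k_7) = 0xFC025B

0x63F72D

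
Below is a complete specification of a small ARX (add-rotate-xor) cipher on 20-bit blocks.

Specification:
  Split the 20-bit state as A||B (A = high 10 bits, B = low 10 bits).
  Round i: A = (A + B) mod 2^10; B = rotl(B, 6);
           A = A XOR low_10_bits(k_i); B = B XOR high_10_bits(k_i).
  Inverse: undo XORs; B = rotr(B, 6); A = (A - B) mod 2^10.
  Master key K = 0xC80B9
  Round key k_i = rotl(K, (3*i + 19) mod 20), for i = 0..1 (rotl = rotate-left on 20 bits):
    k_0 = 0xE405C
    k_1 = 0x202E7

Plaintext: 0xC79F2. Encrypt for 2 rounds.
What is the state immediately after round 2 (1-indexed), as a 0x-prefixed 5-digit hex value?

s_0 = plaintext = 0xC79F2
s_1 = Round(s_0, k_0) = 0x5330F
s_2 = Round(s_1, k_1) = 0xAF370

0xAF370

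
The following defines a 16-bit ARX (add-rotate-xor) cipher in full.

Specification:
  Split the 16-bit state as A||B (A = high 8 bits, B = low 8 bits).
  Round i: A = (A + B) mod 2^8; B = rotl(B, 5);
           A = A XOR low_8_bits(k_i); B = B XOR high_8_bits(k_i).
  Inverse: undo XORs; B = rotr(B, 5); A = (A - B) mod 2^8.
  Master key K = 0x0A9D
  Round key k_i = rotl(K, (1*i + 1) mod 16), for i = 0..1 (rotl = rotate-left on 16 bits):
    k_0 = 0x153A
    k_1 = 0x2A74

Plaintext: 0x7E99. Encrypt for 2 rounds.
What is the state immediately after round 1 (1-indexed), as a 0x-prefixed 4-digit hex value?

s_0 = plaintext = 0x7E99
s_1 = Round(s_0, k_0) = 0x2D26
s_2 = Round(s_1, k_1) = 0x27EE

0x2D26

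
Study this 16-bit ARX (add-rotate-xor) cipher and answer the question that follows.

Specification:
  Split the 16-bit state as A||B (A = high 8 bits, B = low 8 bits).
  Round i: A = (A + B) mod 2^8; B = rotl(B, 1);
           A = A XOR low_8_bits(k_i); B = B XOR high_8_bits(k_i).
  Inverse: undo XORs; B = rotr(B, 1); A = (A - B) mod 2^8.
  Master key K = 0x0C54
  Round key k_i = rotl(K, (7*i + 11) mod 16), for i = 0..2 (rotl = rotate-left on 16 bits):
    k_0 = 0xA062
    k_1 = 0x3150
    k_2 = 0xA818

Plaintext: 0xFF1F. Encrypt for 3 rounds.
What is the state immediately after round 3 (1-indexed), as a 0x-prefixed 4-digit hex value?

0x4EB0

s_0 = plaintext = 0xFF1F
s_1 = Round(s_0, k_0) = 0x7C9E
s_2 = Round(s_1, k_1) = 0x4A0C
s_3 = Round(s_2, k_2) = 0x4EB0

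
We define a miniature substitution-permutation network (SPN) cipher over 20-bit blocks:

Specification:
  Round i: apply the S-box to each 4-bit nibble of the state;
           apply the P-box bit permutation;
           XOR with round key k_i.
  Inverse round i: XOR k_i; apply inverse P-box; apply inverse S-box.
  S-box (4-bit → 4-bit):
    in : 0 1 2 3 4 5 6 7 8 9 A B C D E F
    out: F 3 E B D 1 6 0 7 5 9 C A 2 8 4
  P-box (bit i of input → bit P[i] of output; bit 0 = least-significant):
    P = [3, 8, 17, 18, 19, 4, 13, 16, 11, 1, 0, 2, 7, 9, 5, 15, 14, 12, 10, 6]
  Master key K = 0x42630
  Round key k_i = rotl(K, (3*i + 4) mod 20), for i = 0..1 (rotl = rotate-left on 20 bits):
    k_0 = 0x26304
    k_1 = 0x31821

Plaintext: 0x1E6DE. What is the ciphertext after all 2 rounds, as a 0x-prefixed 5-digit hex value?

s_0 = plaintext = 0x1E6DE
s_1 = Round(s_0, k_0) = 0x6B317
s_2 = Round(s_1, k_1) = 0xB8417

0xB8417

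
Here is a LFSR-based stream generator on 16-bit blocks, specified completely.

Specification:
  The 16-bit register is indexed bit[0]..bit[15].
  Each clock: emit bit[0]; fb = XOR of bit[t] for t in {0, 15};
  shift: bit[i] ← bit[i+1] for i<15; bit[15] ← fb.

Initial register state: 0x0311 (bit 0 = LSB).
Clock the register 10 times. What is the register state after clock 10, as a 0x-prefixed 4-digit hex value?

0x43C0

reg_0 = 0x0311
clock 1: out=1, reg = 0x8188
clock 2: out=0, reg = 0xC0C4
clock 3: out=0, reg = 0xE062
clock 4: out=0, reg = 0xF031
clock 5: out=1, reg = 0x7818
clock 6: out=0, reg = 0x3C0C
clock 7: out=0, reg = 0x1E06
clock 8: out=0, reg = 0x0F03
clock 9: out=1, reg = 0x8781
clock 10: out=1, reg = 0x43C0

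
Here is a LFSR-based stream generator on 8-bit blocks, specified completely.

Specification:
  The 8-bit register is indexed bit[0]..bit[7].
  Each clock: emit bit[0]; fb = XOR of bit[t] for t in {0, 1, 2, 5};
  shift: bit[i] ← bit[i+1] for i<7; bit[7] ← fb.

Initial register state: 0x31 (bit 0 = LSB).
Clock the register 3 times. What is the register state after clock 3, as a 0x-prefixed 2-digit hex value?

reg_0 = 0x31
clock 1: out=1, reg = 0x18
clock 2: out=0, reg = 0x0C
clock 3: out=0, reg = 0x86

0x86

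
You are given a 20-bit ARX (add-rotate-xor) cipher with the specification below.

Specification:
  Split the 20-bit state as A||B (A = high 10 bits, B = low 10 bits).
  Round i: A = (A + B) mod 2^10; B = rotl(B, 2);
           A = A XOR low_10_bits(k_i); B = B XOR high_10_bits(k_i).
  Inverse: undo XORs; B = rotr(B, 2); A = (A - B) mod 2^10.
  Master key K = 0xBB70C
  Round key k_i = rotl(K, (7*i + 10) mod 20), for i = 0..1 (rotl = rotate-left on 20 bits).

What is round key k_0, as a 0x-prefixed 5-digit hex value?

K = 0xBB70C
k_0 = rotl(K, (7*0+10) mod 20) = rotl(K, 10) = 0xC32ED

0xC32ED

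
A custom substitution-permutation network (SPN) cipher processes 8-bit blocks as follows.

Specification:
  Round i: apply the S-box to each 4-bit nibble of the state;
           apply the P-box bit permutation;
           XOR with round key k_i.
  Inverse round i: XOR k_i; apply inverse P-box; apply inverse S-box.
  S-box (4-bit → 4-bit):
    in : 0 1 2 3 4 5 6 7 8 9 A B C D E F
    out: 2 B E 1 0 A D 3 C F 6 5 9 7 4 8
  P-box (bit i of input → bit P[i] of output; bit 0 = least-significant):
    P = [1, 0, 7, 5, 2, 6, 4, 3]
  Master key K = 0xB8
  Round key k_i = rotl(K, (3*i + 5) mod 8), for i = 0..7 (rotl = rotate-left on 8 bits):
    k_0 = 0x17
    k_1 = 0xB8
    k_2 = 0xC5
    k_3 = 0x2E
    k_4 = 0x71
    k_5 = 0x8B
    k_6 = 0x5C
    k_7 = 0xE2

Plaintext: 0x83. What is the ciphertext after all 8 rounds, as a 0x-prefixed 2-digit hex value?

s_0 = plaintext = 0x83
s_1 = Round(s_0, k_0) = 0x0D
s_2 = Round(s_1, k_1) = 0x7B
s_3 = Round(s_2, k_2) = 0x03
s_4 = Round(s_3, k_3) = 0x6C
s_5 = Round(s_4, k_4) = 0x4F
s_6 = Round(s_5, k_5) = 0xAB
s_7 = Round(s_6, k_6) = 0x8E
s_8 = Round(s_7, k_7) = 0x7A

0x7A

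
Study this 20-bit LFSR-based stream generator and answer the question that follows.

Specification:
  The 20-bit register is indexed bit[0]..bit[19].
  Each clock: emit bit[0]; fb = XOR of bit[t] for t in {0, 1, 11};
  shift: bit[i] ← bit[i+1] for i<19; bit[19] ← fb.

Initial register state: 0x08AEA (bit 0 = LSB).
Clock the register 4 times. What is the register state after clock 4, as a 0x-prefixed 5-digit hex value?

reg_0 = 0x08AEA
clock 1: out=0, reg = 0x04575
clock 2: out=1, reg = 0x822BA
clock 3: out=0, reg = 0xC115D
clock 4: out=1, reg = 0xE08AE

0xE08AE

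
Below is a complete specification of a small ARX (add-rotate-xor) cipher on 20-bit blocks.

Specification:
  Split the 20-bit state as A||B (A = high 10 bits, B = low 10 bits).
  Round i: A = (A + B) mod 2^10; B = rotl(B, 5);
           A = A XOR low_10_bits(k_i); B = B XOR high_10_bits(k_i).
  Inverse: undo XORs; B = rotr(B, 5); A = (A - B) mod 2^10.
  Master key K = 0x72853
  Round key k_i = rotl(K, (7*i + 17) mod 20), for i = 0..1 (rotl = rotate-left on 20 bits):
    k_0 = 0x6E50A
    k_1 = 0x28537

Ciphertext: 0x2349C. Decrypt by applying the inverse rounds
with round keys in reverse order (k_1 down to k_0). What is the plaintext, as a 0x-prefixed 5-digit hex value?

0x00F10

s_0 = ciphertext = 0x2349C
s_1 = InvRound(s_0, k_1) = 0x867A1
s_2 = InvRound(s_1, k_0) = 0x00F10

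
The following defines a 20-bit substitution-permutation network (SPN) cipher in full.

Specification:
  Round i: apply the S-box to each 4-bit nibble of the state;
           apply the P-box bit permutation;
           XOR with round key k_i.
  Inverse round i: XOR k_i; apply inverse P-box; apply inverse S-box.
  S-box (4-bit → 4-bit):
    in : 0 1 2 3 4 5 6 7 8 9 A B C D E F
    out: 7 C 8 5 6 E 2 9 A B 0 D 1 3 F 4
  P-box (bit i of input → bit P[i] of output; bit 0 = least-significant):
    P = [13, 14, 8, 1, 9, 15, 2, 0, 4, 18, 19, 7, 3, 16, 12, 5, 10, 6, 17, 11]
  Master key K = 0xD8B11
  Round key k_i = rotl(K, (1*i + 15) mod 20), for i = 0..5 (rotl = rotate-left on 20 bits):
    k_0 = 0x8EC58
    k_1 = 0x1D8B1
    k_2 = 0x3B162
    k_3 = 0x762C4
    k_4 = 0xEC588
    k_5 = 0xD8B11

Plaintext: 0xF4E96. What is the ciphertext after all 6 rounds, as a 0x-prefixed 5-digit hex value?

s_0 = plaintext = 0xF4E96
s_1 = Round(s_0, k_0) = 0x73EC9
s_2 = Round(s_1, k_1) = 0xDA62B
s_3 = Round(s_2, k_2) = 0x79421
s_4 = Round(s_3, k_3) = 0xA6FEF
s_5 = Round(s_4, k_4) = 0x7468D
s_6 = Round(s_5, k_5) = 0x87710

0x87710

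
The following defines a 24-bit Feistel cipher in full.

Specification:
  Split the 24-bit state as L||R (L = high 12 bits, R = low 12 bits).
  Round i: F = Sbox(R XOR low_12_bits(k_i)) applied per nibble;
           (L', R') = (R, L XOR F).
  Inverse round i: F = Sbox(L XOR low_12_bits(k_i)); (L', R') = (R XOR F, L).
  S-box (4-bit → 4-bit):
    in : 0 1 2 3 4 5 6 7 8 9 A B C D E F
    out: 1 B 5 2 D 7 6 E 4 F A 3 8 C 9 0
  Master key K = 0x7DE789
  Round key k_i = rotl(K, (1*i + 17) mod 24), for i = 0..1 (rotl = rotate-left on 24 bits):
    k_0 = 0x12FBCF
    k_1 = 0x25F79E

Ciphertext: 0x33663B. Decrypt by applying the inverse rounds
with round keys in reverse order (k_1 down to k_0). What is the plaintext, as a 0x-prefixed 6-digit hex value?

0x247B9F

s_0 = ciphertext = 0x33663B
s_1 = InvRound(s_0, k_1) = 0xB9F336
s_2 = InvRound(s_1, k_0) = 0x247B9F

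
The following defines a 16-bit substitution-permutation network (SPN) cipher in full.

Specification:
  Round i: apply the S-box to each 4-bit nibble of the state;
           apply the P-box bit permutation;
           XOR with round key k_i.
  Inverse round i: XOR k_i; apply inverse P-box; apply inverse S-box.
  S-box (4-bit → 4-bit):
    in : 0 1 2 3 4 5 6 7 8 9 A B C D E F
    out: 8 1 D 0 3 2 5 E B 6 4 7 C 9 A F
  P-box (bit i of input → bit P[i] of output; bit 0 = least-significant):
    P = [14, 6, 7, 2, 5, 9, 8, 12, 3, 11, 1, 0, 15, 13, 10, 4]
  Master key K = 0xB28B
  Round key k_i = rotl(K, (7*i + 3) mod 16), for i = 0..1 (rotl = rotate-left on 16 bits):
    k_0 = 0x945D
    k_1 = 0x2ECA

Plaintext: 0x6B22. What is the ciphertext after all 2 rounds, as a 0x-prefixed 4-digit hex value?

0x95E8

s_0 = plaintext = 0x6B22
s_1 = Round(s_0, k_0) = 0x49F3
s_2 = Round(s_1, k_1) = 0x95E8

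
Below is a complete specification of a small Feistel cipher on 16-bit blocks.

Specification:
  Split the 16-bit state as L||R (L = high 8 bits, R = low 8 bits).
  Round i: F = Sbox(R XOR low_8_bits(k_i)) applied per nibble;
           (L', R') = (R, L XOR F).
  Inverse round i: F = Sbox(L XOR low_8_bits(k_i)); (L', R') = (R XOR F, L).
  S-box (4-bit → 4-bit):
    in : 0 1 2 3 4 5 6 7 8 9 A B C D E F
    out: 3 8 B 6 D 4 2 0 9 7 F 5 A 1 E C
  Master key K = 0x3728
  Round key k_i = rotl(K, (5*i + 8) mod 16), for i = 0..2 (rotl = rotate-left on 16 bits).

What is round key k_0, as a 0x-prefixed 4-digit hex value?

0x2837

K = 0x3728
k_0 = rotl(K, (5*0+8) mod 16) = rotl(K, 8) = 0x2837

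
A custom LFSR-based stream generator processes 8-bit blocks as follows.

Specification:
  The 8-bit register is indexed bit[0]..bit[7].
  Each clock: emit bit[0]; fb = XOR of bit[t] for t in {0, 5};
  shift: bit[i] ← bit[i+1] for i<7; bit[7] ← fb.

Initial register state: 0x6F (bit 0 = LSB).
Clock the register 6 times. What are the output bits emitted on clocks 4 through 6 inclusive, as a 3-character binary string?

reg_0 = 0x6F
clock 1: out=1, reg = 0x37
clock 2: out=1, reg = 0x1B
clock 3: out=1, reg = 0x8D
clock 4: out=1, reg = 0xC6
clock 5: out=0, reg = 0x63
clock 6: out=1, reg = 0x31

101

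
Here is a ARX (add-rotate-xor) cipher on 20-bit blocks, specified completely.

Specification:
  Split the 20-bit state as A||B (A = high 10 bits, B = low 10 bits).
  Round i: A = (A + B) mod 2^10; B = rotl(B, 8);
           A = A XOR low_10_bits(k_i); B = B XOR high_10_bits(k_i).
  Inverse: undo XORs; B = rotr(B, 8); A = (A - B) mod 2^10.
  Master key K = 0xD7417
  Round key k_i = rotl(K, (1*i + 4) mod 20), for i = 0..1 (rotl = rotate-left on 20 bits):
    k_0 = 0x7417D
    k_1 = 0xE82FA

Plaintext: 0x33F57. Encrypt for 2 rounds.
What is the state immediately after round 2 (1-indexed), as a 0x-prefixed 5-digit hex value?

0x66A21

s_0 = plaintext = 0x33F57
s_1 = Round(s_0, k_0) = 0x56E05
s_2 = Round(s_1, k_1) = 0x66A21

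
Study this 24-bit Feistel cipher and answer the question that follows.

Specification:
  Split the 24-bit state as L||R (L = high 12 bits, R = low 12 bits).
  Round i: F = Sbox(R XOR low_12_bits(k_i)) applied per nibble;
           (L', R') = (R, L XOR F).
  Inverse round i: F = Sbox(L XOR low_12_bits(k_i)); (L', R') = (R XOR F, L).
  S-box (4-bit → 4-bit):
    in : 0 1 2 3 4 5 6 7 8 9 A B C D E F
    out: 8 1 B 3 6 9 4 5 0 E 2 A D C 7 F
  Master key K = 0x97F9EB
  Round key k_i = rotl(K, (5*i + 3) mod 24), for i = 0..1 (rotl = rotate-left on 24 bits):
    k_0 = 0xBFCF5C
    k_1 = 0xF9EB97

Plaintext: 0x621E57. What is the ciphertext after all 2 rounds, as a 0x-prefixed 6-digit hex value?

s_0 = plaintext = 0x621E57
s_1 = Round(s_0, k_0) = 0xE577AB
s_2 = Round(s_1, k_1) = 0x7AB36A

0x7AB36A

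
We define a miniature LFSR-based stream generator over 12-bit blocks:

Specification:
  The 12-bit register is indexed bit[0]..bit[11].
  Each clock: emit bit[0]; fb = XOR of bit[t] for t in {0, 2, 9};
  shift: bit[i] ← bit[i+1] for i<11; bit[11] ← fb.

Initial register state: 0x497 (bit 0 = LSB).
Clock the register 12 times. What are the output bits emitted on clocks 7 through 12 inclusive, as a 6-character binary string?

010010

reg_0 = 0x497
clock 1: out=1, reg = 0x24B
clock 2: out=1, reg = 0x125
clock 3: out=1, reg = 0x092
clock 4: out=0, reg = 0x049
clock 5: out=1, reg = 0x824
clock 6: out=0, reg = 0xC12
clock 7: out=0, reg = 0x609
clock 8: out=1, reg = 0x304
clock 9: out=0, reg = 0x182
clock 10: out=0, reg = 0x0C1
clock 11: out=1, reg = 0x860
clock 12: out=0, reg = 0x430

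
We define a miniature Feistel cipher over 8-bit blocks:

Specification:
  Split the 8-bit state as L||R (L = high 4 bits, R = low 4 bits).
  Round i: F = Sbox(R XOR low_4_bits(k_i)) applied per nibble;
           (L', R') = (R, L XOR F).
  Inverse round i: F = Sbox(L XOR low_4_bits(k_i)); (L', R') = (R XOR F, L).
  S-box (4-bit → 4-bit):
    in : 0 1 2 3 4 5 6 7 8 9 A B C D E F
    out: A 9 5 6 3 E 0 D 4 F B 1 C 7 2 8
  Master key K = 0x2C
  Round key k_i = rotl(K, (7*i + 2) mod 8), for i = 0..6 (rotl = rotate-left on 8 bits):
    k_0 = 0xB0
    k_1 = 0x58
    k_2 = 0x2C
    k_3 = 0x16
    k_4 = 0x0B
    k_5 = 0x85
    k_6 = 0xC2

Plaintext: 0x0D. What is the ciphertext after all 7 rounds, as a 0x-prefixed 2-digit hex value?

0xE8

s_0 = plaintext = 0x0D
s_1 = Round(s_0, k_0) = 0xD7
s_2 = Round(s_1, k_1) = 0x75
s_3 = Round(s_2, k_2) = 0x58
s_4 = Round(s_3, k_3) = 0x87
s_5 = Round(s_4, k_4) = 0x74
s_6 = Round(s_5, k_5) = 0x4E
s_7 = Round(s_6, k_6) = 0xE8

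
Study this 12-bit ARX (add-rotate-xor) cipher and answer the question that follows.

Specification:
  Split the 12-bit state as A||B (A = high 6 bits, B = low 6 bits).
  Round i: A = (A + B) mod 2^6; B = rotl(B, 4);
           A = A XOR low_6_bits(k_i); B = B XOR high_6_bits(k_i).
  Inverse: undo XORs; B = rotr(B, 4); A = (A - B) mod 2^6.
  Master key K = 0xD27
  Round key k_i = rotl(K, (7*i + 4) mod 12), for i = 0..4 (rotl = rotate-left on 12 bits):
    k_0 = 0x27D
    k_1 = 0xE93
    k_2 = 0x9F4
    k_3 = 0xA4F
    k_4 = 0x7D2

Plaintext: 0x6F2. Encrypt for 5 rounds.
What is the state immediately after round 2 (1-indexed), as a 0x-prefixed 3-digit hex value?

s_0 = plaintext = 0x6F2
s_1 = Round(s_0, k_0) = 0xC25
s_2 = Round(s_1, k_1) = 0x1A3
s_3 = Round(s_2, k_2) = 0x75F
s_4 = Round(s_3, k_3) = 0xCDE
s_5 = Round(s_4, k_4) = 0x0F8

0x1A3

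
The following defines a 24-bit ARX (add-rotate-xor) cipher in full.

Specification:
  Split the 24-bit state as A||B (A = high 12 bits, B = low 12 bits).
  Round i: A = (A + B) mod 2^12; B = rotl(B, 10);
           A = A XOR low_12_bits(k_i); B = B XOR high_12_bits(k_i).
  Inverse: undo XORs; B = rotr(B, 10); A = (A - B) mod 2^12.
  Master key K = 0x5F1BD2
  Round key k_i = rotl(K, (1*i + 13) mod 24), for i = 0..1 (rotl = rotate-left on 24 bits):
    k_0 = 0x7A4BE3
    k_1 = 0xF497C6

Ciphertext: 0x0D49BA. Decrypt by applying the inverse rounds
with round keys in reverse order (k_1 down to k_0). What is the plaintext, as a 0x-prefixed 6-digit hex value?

0xEFF1A7

s_0 = ciphertext = 0x0D49BA
s_1 = InvRound(s_0, k_1) = 0xB45BCD
s_2 = InvRound(s_1, k_0) = 0xEFF1A7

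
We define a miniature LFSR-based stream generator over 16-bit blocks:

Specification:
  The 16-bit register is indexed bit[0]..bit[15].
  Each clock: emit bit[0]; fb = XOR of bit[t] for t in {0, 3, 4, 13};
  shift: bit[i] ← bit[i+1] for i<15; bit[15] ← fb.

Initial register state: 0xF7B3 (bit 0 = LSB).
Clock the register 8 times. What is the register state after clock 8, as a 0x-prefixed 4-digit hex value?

reg_0 = 0xF7B3
clock 1: out=1, reg = 0xFBD9
clock 2: out=1, reg = 0x7DEC
clock 3: out=0, reg = 0x3EF6
clock 4: out=0, reg = 0x1F7B
clock 5: out=1, reg = 0x8FBD
clock 6: out=1, reg = 0xC7DE
clock 7: out=0, reg = 0x63EF
clock 8: out=1, reg = 0xB1F7

0xB1F7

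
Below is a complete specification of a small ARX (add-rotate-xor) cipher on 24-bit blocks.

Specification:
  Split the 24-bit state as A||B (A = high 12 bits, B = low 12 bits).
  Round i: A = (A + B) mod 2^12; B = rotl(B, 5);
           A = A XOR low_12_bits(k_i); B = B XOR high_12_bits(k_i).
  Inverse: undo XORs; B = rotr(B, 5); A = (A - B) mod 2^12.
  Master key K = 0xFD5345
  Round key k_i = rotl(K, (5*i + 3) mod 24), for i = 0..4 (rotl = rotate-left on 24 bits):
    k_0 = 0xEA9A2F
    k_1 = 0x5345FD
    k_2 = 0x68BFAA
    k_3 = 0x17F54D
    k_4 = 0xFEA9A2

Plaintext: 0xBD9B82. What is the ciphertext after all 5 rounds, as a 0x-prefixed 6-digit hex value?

s_0 = plaintext = 0xBD9B82
s_1 = Round(s_0, k_0) = 0xD74EFE
s_2 = Round(s_1, k_1) = 0x98FAE9
s_3 = Round(s_2, k_2) = 0xBD2BBE
s_4 = Round(s_3, k_3) = 0x2DD6A8
s_5 = Round(s_4, k_4) = 0x027AE7

0x027AE7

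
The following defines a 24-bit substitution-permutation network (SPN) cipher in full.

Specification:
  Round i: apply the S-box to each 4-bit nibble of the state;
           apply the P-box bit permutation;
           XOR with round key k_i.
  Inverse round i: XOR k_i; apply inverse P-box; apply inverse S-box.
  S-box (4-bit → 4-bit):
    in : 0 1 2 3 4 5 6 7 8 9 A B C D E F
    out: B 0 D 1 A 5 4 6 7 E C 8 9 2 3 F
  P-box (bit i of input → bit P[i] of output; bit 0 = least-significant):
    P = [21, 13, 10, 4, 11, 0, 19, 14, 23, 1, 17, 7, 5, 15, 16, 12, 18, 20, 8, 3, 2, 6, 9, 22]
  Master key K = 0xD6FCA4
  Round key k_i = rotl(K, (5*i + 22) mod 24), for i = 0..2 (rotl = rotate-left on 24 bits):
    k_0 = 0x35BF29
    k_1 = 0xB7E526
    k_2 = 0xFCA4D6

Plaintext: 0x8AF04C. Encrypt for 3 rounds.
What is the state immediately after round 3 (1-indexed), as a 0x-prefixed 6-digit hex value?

0x5C0BE7

s_0 = plaintext = 0x8AF04C
s_1 = Round(s_0, k_0) = 0x946CD6
s_2 = Round(s_1, k_1) = 0x66E3EF
s_3 = Round(s_2, k_2) = 0x5C0BE7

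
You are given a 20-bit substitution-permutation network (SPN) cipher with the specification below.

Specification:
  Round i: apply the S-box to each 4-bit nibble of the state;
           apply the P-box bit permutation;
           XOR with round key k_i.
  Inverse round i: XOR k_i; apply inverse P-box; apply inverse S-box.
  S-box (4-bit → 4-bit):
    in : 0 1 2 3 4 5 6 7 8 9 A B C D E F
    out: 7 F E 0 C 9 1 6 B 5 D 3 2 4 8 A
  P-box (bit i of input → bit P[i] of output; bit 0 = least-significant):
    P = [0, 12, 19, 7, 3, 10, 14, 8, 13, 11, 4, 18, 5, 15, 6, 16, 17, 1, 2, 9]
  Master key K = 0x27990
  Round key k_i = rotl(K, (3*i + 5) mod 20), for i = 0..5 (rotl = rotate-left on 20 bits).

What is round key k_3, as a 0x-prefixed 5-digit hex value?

0x409E6

K = 0x27990
k_0 = rotl(K, (3*0+5) mod 20) = rotl(K, 5) = 0xF3204
k_1 = rotl(K, (3*1+5) mod 20) = rotl(K, 8) = 0x99027
k_2 = rotl(K, (3*2+5) mod 20) = rotl(K, 11) = 0xC813C
k_3 = rotl(K, (3*3+5) mod 20) = rotl(K, 14) = 0x409E6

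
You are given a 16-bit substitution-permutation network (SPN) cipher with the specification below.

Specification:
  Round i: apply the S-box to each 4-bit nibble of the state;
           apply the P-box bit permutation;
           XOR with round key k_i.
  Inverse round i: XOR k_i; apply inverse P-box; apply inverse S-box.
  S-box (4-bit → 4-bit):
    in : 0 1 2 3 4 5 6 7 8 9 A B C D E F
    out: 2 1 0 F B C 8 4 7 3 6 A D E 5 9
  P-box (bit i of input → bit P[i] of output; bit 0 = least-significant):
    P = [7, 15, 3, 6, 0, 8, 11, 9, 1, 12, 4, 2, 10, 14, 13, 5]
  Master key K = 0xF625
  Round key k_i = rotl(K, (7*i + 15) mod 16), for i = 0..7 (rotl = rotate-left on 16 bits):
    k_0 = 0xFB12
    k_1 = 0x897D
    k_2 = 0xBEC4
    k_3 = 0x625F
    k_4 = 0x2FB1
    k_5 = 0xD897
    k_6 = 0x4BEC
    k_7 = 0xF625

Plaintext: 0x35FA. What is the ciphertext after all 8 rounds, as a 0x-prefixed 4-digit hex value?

0xAB73

s_0 = plaintext = 0x35FA
s_1 = Round(s_0, k_0) = 0x1D2F
s_2 = Round(s_1, k_1) = 0x9DA9
s_3 = Round(s_2, k_2) = 0x6350
s_4 = Round(s_3, k_3) = 0xF869
s_5 = Round(s_4, k_4) = 0xB903
s_6 = Round(s_5, k_5) = 0x097D
s_7 = Round(s_6, k_6) = 0x93A6
s_8 = Round(s_7, k_7) = 0xAB73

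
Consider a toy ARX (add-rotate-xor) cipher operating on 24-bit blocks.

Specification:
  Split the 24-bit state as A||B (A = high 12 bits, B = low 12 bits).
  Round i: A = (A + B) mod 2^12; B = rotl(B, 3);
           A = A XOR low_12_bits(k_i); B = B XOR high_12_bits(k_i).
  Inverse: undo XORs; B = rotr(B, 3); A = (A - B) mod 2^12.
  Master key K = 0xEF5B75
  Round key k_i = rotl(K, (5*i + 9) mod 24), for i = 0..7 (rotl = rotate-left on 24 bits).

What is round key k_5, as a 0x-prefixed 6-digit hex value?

K = 0xEF5B75
k_0 = rotl(K, (5*0+9) mod 24) = rotl(K, 9) = 0xB6EBDE
k_1 = rotl(K, (5*1+9) mod 24) = rotl(K, 14) = 0xDD7BD6
k_2 = rotl(K, (5*2+9) mod 24) = rotl(K, 19) = 0xAF7ADB
k_3 = rotl(K, (5*3+9) mod 24) = rotl(K, 0) = 0xEF5B75
k_4 = rotl(K, (5*4+9) mod 24) = rotl(K, 5) = 0xEB6EBD
k_5 = rotl(K, (5*5+9) mod 24) = rotl(K, 10) = 0x6DD7BD

0x6DD7BD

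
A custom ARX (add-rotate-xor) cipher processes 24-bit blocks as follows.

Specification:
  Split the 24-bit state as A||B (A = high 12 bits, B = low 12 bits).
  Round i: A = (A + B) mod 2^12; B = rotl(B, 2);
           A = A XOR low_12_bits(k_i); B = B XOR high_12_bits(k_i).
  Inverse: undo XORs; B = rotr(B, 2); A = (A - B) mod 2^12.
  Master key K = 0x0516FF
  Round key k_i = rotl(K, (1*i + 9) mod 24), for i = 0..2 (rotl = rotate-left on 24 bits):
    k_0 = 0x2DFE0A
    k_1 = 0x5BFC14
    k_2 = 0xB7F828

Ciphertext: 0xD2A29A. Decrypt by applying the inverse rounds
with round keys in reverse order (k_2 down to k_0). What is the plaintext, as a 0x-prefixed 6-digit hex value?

0xD1BA8B

s_0 = ciphertext = 0xD2A29A
s_1 = InvRound(s_0, k_2) = 0xE89679
s_2 = InvRound(s_1, k_1) = 0x9AC8F1
s_3 = InvRound(s_2, k_0) = 0xD1BA8B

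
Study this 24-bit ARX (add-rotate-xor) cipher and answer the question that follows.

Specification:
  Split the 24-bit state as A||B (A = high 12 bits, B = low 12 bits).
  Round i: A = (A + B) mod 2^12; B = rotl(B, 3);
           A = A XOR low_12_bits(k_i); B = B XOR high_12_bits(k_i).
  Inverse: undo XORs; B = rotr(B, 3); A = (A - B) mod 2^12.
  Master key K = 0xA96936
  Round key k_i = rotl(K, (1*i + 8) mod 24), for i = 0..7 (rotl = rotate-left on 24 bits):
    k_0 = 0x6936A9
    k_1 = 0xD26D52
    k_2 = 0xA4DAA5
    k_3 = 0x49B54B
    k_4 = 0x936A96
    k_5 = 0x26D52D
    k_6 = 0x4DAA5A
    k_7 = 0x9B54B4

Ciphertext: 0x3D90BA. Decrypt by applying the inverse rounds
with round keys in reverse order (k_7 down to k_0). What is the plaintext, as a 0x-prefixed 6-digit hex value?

s_0 = ciphertext = 0x3D90BA
s_1 = InvRound(s_0, k_7) = 0x84CF21
s_2 = InvRound(s_1, k_6) = 0xA9777F
s_3 = InvRound(s_2, k_5) = 0xB184A2
s_4 = InvRound(s_3, k_4) = 0x7DC9B2
s_5 = InvRound(s_4, k_3) = 0xEF23A5
s_6 = InvRound(s_5, k_2) = 0x31A13D
s_7 = InvRound(s_6, k_1) = 0x6C5783
s_8 = InvRound(s_7, k_0) = 0x04A022

0x04A022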